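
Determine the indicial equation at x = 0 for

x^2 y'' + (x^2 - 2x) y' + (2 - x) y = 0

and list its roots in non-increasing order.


Divide by x^2 to reach normal form y'' + P_1(x) y' + P_2(x) y = 0 with P_1(x) = 1 - 2/x and P_2(x) = -1/x + 2/x^2.
x = 0 is a singular point because the y'-coefficient 1 - 2/x has a pole at x = 0 and the y-coefficient -1/x + 2/x^2 has a pole at x = 0.
It is a regular singular point because x P_1(x) = p(x) = x - 2 and x^2 P_2(x) = q(x) = 2 - x are polynomials, hence analytic at x = 0.
p(0) = -2,  q(0) = 2.
Indicial equation: r(r-1) + p(0) r + q(0) = 0, i.e. r^2 + (p(0) - 1) r + q(0) = 0, i.e. r^2 - 3 r + 2 = 0.
Discriminant: (-3)^2 - 4(2) = 1, so r = (3 ± 1)/2.
Solving: r_1 = 2, r_2 = 1.

indicial: r^2 - 3 r + 2 = 0; roots r_1 = 2, r_2 = 1


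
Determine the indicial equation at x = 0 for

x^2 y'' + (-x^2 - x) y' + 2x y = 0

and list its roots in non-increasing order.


Divide by x^2 to reach normal form y'' + P_1(x) y' + P_2(x) y = 0 with P_1(x) = -1 - 1/x and P_2(x) = 2/x.
x = 0 is a singular point because the y'-coefficient -1 - 1/x has a pole at x = 0 and the y-coefficient 2/x has a pole at x = 0.
It is a regular singular point because x P_1(x) = p(x) = -x - 1 and x^2 P_2(x) = q(x) = 2x are polynomials, hence analytic at x = 0.
p(0) = -1,  q(0) = 0.
Indicial equation: r(r-1) + p(0) r + q(0) = 0, i.e. r^2 + (p(0) - 1) r + q(0) = 0, i.e. r^2 - 2 r = 0.
Discriminant: (-2)^2 - 4(0) = 4, so r = (2 ± 2)/2.
Solving: r_1 = 2, r_2 = 0.

indicial: r^2 - 2 r = 0; roots r_1 = 2, r_2 = 0


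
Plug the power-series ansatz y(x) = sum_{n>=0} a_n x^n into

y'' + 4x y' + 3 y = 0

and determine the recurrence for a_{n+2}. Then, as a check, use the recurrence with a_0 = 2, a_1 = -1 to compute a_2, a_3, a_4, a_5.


Substitute y = sum_n a_n x^n.
y''(x) has coefficient (n+2)(n+1) a_{n+2} at x^n;
4 x y'(x) has coefficient 4 n a_n at x^n (shift);
3 y(x) has coefficient 3 a_n at x^n.
Matching x^n: (n+2)(n+1) a_{n+2} + (4n + 3) a_n = 0.
Thus a_{n+2} = (-4n - 3) / ((n+1)(n+2)) * a_n.

Check with a_0 = 2, a_1 = -1 (apply the recurrence for n = 0, 1, 2, 3): a_0 = 2, a_1 = -1, a_2 = -3, a_3 = 7/6, a_4 = 11/4, a_5 = -7/8.

a_(n+2) = (-4n - 3) / ((n+1)(n+2)) * a_n; check: a_0 = 2, a_1 = -1, a_2 = -3, a_3 = 7/6, a_4 = 11/4, a_5 = -7/8


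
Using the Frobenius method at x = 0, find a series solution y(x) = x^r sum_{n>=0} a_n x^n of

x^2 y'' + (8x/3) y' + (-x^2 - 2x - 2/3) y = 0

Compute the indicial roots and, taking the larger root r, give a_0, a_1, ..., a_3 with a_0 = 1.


Write in Frobenius form y'' + (p(x)/x) y' + (q(x)/x^2) y = 0:
  p(x) = 8/3,  q(x) = -x^2 - 2x - 2/3.
Indicial equation: r(r-1) + (8/3) r + (-2/3) = 0 -> roots r_1 = 1/3, r_2 = -2.
Take r = r_1 = 1/3. Let y(x) = x^r sum_{n>=0} a_n x^n with a_0 = 1.
Substitute y = x^r sum a_n x^n and match x^{r+n}. The recurrence is
  D(n) a_n - 2 a_{n-1} - 1 a_{n-2} = 0,  where D(n) = (r+n)(r+n-1) + (8/3)(r+n) + (-2/3).
  a_n = [2 a_{n-1} + 1 a_{n-2}] / D(n).
Since the indicial polynomial factors as (r - r_1)(r - r_2), D(n) = (r_1 + n - r_1)(r_1 + n - r_2) = n(n + 7/3).
Evaluating step by step (a_0 = 1):
  n = 1: D(1) = 1(1 + 7/3) = 10/3; numerator = 2(1) = 2; a_1 = (2)/(10/3) = 3/5
  n = 2: D(2) = 2(2 + 7/3) = 26/3; numerator = 2(3/5) + 1(1) = 11/5; a_2 = (11/5)/(26/3) = 33/130
  n = 3: D(3) = 3(3 + 7/3) = 16; numerator = 2(33/130) + 1(3/5) = 72/65; a_3 = (72/65)/(16) = 9/130

r = 1/3; a_0 = 1; a_1 = 3/5; a_2 = 33/130; a_3 = 9/130


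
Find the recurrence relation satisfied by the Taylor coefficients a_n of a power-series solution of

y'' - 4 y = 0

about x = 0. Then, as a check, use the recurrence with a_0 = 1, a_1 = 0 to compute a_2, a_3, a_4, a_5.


Substitute y = sum_n a_n x^n into y'' + (const) y = 0.
y''(x) = sum_{n>=0} (n+2)(n+1) a_{n+2} x^n.
The ODE becomes sum_n [(n+2)(n+1) a_{n+2} - 4 a_n] x^n = 0.
Setting each coefficient to zero gives the recurrence:
  (n+2)(n+1) a_{n+2} - 4 a_n = 0,
  a_{n+2} = 4 / ((n+1)(n+2)) a_n.

Check with a_0 = 1, a_1 = 0 (apply the recurrence for n = 0, 1, 2, 3): a_0 = 1, a_1 = 0, a_2 = 2, a_3 = 0, a_4 = 2/3, a_5 = 0.

a_{n+2} = 4/((n+1)(n+2)) * a_n; check: a_0 = 1, a_1 = 0, a_2 = 2, a_3 = 0, a_4 = 2/3, a_5 = 0


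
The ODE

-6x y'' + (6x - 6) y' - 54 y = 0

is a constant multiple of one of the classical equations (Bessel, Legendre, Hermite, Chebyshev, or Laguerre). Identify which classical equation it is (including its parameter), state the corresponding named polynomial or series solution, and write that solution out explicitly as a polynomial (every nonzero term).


All three coefficients share the factor -6; dividing through by -6 gives  x y'' + (1 - x) y' + 9 y = 0.
This matches the Laguerre equation x y'' + (1 - x) y' + n y = 0 with n = 9; the polynomial solution is L_9(x).
With y = sum_k a_k x^k, matching x^k gives (k+1)k a_{k+1} + (k+1) a_{k+1} - k a_k + n a_k = 0, i.e. (k+1)^2 a_{k+1} = (k - n) a_k = (k - 9) a_k. The right side vanishes at k = 9, so the series terminates at degree 9.
Standard normalization L_n(0) = 1 gives a_0 = 1. Work upward with a_{k+1} = (k - 9) a_k / (k+1)^2:
  a_1 = (0 - 9)(1) / 1^2 = -9/1 = -9
  a_2 = (1 - 9)(-9) / 2^2 = 72/4 = 18
  a_3 = (2 - 9)(18) / 3^2 = -126/9 = -14
  a_4 = (3 - 9)(-14) / 4^2 = 84/16 = 21/4
  a_5 = (4 - 9)(21/4) / 5^2 = (-105/4)/25 = -21/20
  a_6 = (5 - 9)(-21/20) / 6^2 = (21/5)/36 = 7/60
  a_7 = (6 - 9)(7/60) / 7^2 = (-7/20)/49 = -1/140
  a_8 = (7 - 9)(-1/140) / 8^2 = (1/70)/64 = 1/4480
  a_9 = (8 - 9)(1/4480) / 9^2 = (-1/4480)/81 = -1/362880
Hence L_9(x) = -x^9/362880 + x^8/4480 - x^7/140 + 7 x^6/60 - 21 x^5/20 + 21 x^4/4 - 14 x^3 + 18 x^2 - 9 x + 1.

L_9(x); series = -x^9/362880 + x^8/4480 - x^7/140 + 7 x^6/60 - 21 x^5/20 + 21 x^4/4 - 14 x^3 + 18 x^2 - 9 x + 1


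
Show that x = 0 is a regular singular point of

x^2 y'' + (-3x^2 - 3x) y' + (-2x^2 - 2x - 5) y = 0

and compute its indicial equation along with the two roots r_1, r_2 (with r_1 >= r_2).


Divide by x^2 to reach normal form y'' + P_1(x) y' + P_2(x) y = 0 with P_1(x) = -3 - 3/x and P_2(x) = -2 - 2/x - 5/x^2.
x = 0 is a singular point because the y'-coefficient -3 - 3/x has a pole at x = 0 and the y-coefficient -2 - 2/x - 5/x^2 has a pole at x = 0.
It is a regular singular point because x P_1(x) = p(x) = -3x - 3 and x^2 P_2(x) = q(x) = -2x^2 - 2x - 5 are polynomials, hence analytic at x = 0.
p(0) = -3,  q(0) = -5.
Indicial equation: r(r-1) + p(0) r + q(0) = 0, i.e. r^2 + (p(0) - 1) r + q(0) = 0, i.e. r^2 - 4 r - 5 = 0.
Discriminant: (-4)^2 - 4(-5) = 36, so r = (4 ± 6)/2.
Solving: r_1 = 5, r_2 = -1.

indicial: r^2 - 4 r - 5 = 0; roots r_1 = 5, r_2 = -1


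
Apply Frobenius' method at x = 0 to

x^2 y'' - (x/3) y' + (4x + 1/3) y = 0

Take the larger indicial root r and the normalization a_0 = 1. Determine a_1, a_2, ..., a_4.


Write in Frobenius form y'' + (p(x)/x) y' + (q(x)/x^2) y = 0:
  p(x) = -1/3,  q(x) = 4x + 1/3.
Indicial equation: r(r-1) + (-1/3) r + (1/3) = 0 -> roots r_1 = 1, r_2 = 1/3.
Take r = r_1 = 1. Let y(x) = x^r sum_{n>=0} a_n x^n with a_0 = 1.
Substitute y = x^r sum a_n x^n and match x^{r+n}. The recurrence is
  D(n) a_n + 4 a_{n-1} = 0,  where D(n) = (r+n)(r+n-1) + (-1/3)(r+n) + (1/3).
  a_n = -4 / D(n) * a_{n-1}.
Since the indicial polynomial factors as (r - r_1)(r - r_2), D(n) = (r_1 + n - r_1)(r_1 + n - r_2) = n(n + 2/3).
Evaluating step by step (a_0 = 1):
  n = 1: D(1) = 1(1 + 2/3) = 5/3; numerator = -4(1) = -4; a_1 = (-4)/(5/3) = -12/5
  n = 2: D(2) = 2(2 + 2/3) = 16/3; numerator = -4(-12/5) = 48/5; a_2 = (48/5)/(16/3) = 9/5
  n = 3: D(3) = 3(3 + 2/3) = 11; numerator = -4(9/5) = -36/5; a_3 = (-36/5)/(11) = -36/55
  n = 4: D(4) = 4(4 + 2/3) = 56/3; numerator = -4(-36/55) = 144/55; a_4 = (144/55)/(56/3) = 54/385

r = 1; a_0 = 1; a_1 = -12/5; a_2 = 9/5; a_3 = -36/55; a_4 = 54/385


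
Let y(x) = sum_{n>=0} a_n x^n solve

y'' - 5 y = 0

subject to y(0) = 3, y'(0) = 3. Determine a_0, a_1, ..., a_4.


Ansatz: y(x) = sum_{n>=0} a_n x^n, so y'(x) = sum_{n>=1} n a_n x^(n-1) and y''(x) = sum_{n>=2} n(n-1) a_n x^(n-2).
Substitute into P(x) y'' + Q(x) y' + R(x) y = 0 with P(x) = 1, Q(x) = 0, R(x) = -5, and match powers of x.
Initial conditions: a_0 = 3, a_1 = 3.
Setting the coefficient of each power of x to zero and solving order by order (substituting the coefficients already found):
  x^0: 2 a_2 - 5 a_0 = 0  ->  2 a_2 = 5 a_0 = 15  ->  a_2 = 15/2
  x^1: 6 a_3 - 5 a_1 = 0  ->  6 a_3 = 5 a_1 = 15  ->  a_3 = 5/2
  x^2: 12 a_4 - 5 a_2 = 0  ->  12 a_4 = 5 a_2 = 75/2  ->  a_4 = 25/8
Truncated series: y(x) = 3 + 3 x + (15/2) x^2 + (5/2) x^3 + (25/8) x^4 + O(x^5).

a_0 = 3; a_1 = 3; a_2 = 15/2; a_3 = 5/2; a_4 = 25/8


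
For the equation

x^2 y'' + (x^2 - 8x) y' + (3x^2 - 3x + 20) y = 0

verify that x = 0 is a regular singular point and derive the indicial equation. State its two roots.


Divide by x^2 to reach normal form y'' + P_1(x) y' + P_2(x) y = 0 with P_1(x) = 1 - 8/x and P_2(x) = 3 - 3/x + 20/x^2.
x = 0 is a singular point because the y'-coefficient 1 - 8/x has a pole at x = 0 and the y-coefficient 3 - 3/x + 20/x^2 has a pole at x = 0.
It is a regular singular point because x P_1(x) = p(x) = x - 8 and x^2 P_2(x) = q(x) = 3x^2 - 3x + 20 are polynomials, hence analytic at x = 0.
p(0) = -8,  q(0) = 20.
Indicial equation: r(r-1) + p(0) r + q(0) = 0, i.e. r^2 + (p(0) - 1) r + q(0) = 0, i.e. r^2 - 9 r + 20 = 0.
Discriminant: (-9)^2 - 4(20) = 1, so r = (9 ± 1)/2.
Solving: r_1 = 5, r_2 = 4.

indicial: r^2 - 9 r + 20 = 0; roots r_1 = 5, r_2 = 4


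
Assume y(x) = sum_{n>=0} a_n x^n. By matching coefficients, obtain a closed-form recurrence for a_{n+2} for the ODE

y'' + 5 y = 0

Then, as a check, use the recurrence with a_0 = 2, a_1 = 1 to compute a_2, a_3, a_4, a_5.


Substitute y = sum_n a_n x^n into y'' + (const) y = 0.
y''(x) = sum_{n>=0} (n+2)(n+1) a_{n+2} x^n.
The ODE becomes sum_n [(n+2)(n+1) a_{n+2} + 5 a_n] x^n = 0.
Setting each coefficient to zero gives the recurrence:
  (n+2)(n+1) a_{n+2} + 5 a_n = 0,
  a_{n+2} = -5 / ((n+1)(n+2)) a_n.

Check with a_0 = 2, a_1 = 1 (apply the recurrence for n = 0, 1, 2, 3): a_0 = 2, a_1 = 1, a_2 = -5, a_3 = -5/6, a_4 = 25/12, a_5 = 5/24.

a_{n+2} = -5/((n+1)(n+2)) * a_n; check: a_0 = 2, a_1 = 1, a_2 = -5, a_3 = -5/6, a_4 = 25/12, a_5 = 5/24


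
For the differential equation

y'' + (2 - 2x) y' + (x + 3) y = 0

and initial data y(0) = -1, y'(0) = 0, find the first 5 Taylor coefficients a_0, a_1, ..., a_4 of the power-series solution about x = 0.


Ansatz: y(x) = sum_{n>=0} a_n x^n, so y'(x) = sum_{n>=1} n a_n x^(n-1) and y''(x) = sum_{n>=2} n(n-1) a_n x^(n-2).
Substitute into P(x) y'' + Q(x) y' + R(x) y = 0 with P(x) = 1, Q(x) = 2 - 2x, R(x) = x + 3, and match powers of x.
Initial conditions: a_0 = -1, a_1 = 0.
Setting the coefficient of each power of x to zero and solving order by order (substituting the coefficients already found):
  x^0: 2 a_2 + 2 a_1 + 3 a_0 = 0  ->  2 a_2 = -2 a_1 - 3 a_0 = 3  ->  a_2 = 3/2
  x^1: 6 a_3 + 4 a_2 + a_1 + a_0 = 0  ->  6 a_3 = -4 a_2 - a_1 - a_0 = -5  ->  a_3 = -5/6
  x^2: 12 a_4 + 6 a_3 - a_2 + a_1 = 0  ->  12 a_4 = -6 a_3 + a_2 - a_1 = 13/2  ->  a_4 = 13/24
Truncated series: y(x) = -1 + (3/2) x^2 - (5/6) x^3 + (13/24) x^4 + O(x^5).

a_0 = -1; a_1 = 0; a_2 = 3/2; a_3 = -5/6; a_4 = 13/24


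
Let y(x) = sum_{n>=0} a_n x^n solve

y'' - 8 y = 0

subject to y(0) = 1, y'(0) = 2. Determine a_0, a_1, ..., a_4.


Ansatz: y(x) = sum_{n>=0} a_n x^n, so y'(x) = sum_{n>=1} n a_n x^(n-1) and y''(x) = sum_{n>=2} n(n-1) a_n x^(n-2).
Substitute into P(x) y'' + Q(x) y' + R(x) y = 0 with P(x) = 1, Q(x) = 0, R(x) = -8, and match powers of x.
Initial conditions: a_0 = 1, a_1 = 2.
Setting the coefficient of each power of x to zero and solving order by order (substituting the coefficients already found):
  x^0: 2 a_2 - 8 a_0 = 0  ->  2 a_2 = 8 a_0 = 8  ->  a_2 = 4
  x^1: 6 a_3 - 8 a_1 = 0  ->  6 a_3 = 8 a_1 = 16  ->  a_3 = 8/3
  x^2: 12 a_4 - 8 a_2 = 0  ->  12 a_4 = 8 a_2 = 32  ->  a_4 = 8/3
Truncated series: y(x) = 1 + 2 x + 4 x^2 + (8/3) x^3 + (8/3) x^4 + O(x^5).

a_0 = 1; a_1 = 2; a_2 = 4; a_3 = 8/3; a_4 = 8/3


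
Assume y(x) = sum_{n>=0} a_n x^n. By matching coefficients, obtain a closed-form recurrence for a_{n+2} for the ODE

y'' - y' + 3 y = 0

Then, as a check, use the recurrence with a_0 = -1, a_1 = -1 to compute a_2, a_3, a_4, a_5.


Substitute y = sum_n a_n x^n.
y''(x) has coefficient (n+2)(n+1) a_{n+2} at x^n;
-y'(x) has coefficient -(n+1) a_{n+1} at x^n;
3 y(x) has coefficient 3 a_n at x^n.
Matching x^n: (n+2)(n+1) a_{n+2} - (n+1) a_{n+1} + 3 a_n = 0.
Thus a_{n+2} = [(n+1) a_{n+1} - 3 a_n] / ((n+1)(n+2)).

Check with a_0 = -1, a_1 = -1 (apply the recurrence for n = 0, 1, 2, 3): a_0 = -1, a_1 = -1, a_2 = 1, a_3 = 5/6, a_4 = -1/24, a_5 = -2/15.

a_(n+2) = [(n+1) a_(n+1) - 3 a_n] / ((n+1)(n+2)); check: a_0 = -1, a_1 = -1, a_2 = 1, a_3 = 5/6, a_4 = -1/24, a_5 = -2/15


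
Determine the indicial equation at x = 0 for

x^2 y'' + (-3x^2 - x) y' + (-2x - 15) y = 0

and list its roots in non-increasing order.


Divide by x^2 to reach normal form y'' + P_1(x) y' + P_2(x) y = 0 with P_1(x) = -3 - 1/x and P_2(x) = -2/x - 15/x^2.
x = 0 is a singular point because the y'-coefficient -3 - 1/x has a pole at x = 0 and the y-coefficient -2/x - 15/x^2 has a pole at x = 0.
It is a regular singular point because x P_1(x) = p(x) = -3x - 1 and x^2 P_2(x) = q(x) = -2x - 15 are polynomials, hence analytic at x = 0.
p(0) = -1,  q(0) = -15.
Indicial equation: r(r-1) + p(0) r + q(0) = 0, i.e. r^2 + (p(0) - 1) r + q(0) = 0, i.e. r^2 - 2 r - 15 = 0.
Discriminant: (-2)^2 - 4(-15) = 64, so r = (2 ± 8)/2.
Solving: r_1 = 5, r_2 = -3.

indicial: r^2 - 2 r - 15 = 0; roots r_1 = 5, r_2 = -3


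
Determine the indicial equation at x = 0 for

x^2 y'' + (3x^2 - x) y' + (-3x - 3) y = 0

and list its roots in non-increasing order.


Divide by x^2 to reach normal form y'' + P_1(x) y' + P_2(x) y = 0 with P_1(x) = 3 - 1/x and P_2(x) = -3/x - 3/x^2.
x = 0 is a singular point because the y'-coefficient 3 - 1/x has a pole at x = 0 and the y-coefficient -3/x - 3/x^2 has a pole at x = 0.
It is a regular singular point because x P_1(x) = p(x) = 3x - 1 and x^2 P_2(x) = q(x) = -3x - 3 are polynomials, hence analytic at x = 0.
p(0) = -1,  q(0) = -3.
Indicial equation: r(r-1) + p(0) r + q(0) = 0, i.e. r^2 + (p(0) - 1) r + q(0) = 0, i.e. r^2 - 2 r - 3 = 0.
Discriminant: (-2)^2 - 4(-3) = 16, so r = (2 ± 4)/2.
Solving: r_1 = 3, r_2 = -1.

indicial: r^2 - 2 r - 3 = 0; roots r_1 = 3, r_2 = -1


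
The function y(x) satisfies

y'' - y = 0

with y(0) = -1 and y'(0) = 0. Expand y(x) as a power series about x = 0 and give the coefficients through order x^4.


Ansatz: y(x) = sum_{n>=0} a_n x^n, so y'(x) = sum_{n>=1} n a_n x^(n-1) and y''(x) = sum_{n>=2} n(n-1) a_n x^(n-2).
Substitute into P(x) y'' + Q(x) y' + R(x) y = 0 with P(x) = 1, Q(x) = 0, R(x) = -1, and match powers of x.
Initial conditions: a_0 = -1, a_1 = 0.
Setting the coefficient of each power of x to zero and solving order by order (substituting the coefficients already found):
  x^0: 2 a_2 - a_0 = 0  ->  2 a_2 = a_0 = -1  ->  a_2 = -1/2
  x^1: 6 a_3 - a_1 = 0  ->  6 a_3 = a_1 = 0  ->  a_3 = 0
  x^2: 12 a_4 - a_2 = 0  ->  12 a_4 = a_2 = -1/2  ->  a_4 = -1/24
Truncated series: y(x) = -1 - (1/2) x^2 - (1/24) x^4 + O(x^5).

a_0 = -1; a_1 = 0; a_2 = -1/2; a_3 = 0; a_4 = -1/24


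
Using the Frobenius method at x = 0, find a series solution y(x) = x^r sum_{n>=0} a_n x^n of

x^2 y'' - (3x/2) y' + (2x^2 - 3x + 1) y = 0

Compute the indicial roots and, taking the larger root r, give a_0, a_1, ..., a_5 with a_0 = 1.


Write in Frobenius form y'' + (p(x)/x) y' + (q(x)/x^2) y = 0:
  p(x) = -3/2,  q(x) = 2x^2 - 3x + 1.
Indicial equation: r(r-1) + (-3/2) r + (1) = 0 -> roots r_1 = 2, r_2 = 1/2.
Take r = r_1 = 2. Let y(x) = x^r sum_{n>=0} a_n x^n with a_0 = 1.
Substitute y = x^r sum a_n x^n and match x^{r+n}. The recurrence is
  D(n) a_n - 3 a_{n-1} + 2 a_{n-2} = 0,  where D(n) = (r+n)(r+n-1) + (-3/2)(r+n) + (1).
  a_n = [3 a_{n-1} - 2 a_{n-2}] / D(n).
Since the indicial polynomial factors as (r - r_1)(r - r_2), D(n) = (r_1 + n - r_1)(r_1 + n - r_2) = n(n + 3/2).
Evaluating step by step (a_0 = 1):
  n = 1: D(1) = 1(1 + 3/2) = 5/2; numerator = 3(1) = 3; a_1 = (3)/(5/2) = 6/5
  n = 2: D(2) = 2(2 + 3/2) = 7; numerator = 3(6/5) - 2(1) = 8/5; a_2 = (8/5)/(7) = 8/35
  n = 3: D(3) = 3(3 + 3/2) = 27/2; numerator = 3(8/35) - 2(6/5) = -12/7; a_3 = (-12/7)/(27/2) = -8/63
  n = 4: D(4) = 4(4 + 3/2) = 22; numerator = 3(-8/63) - 2(8/35) = -88/105; a_4 = (-88/105)/(22) = -4/105
  n = 5: D(5) = 5(5 + 3/2) = 65/2; numerator = 3(-4/105) - 2(-8/63) = 44/315; a_5 = (44/315)/(65/2) = 88/20475

r = 2; a_0 = 1; a_1 = 6/5; a_2 = 8/35; a_3 = -8/63; a_4 = -4/105; a_5 = 88/20475


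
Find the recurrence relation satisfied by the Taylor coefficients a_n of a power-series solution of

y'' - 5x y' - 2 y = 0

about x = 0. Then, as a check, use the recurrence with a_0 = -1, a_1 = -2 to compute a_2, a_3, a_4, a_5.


Substitute y = sum_n a_n x^n.
y''(x) has coefficient (n+2)(n+1) a_{n+2} at x^n;
-5 x y'(x) has coefficient -5 n a_n at x^n (shift);
-2 y(x) has coefficient -2 a_n at x^n.
Matching x^n: (n+2)(n+1) a_{n+2} + (-5n - 2) a_n = 0.
Thus a_{n+2} = (5n + 2) / ((n+1)(n+2)) * a_n.

Check with a_0 = -1, a_1 = -2 (apply the recurrence for n = 0, 1, 2, 3): a_0 = -1, a_1 = -2, a_2 = -1, a_3 = -7/3, a_4 = -1, a_5 = -119/60.

a_(n+2) = (5n + 2) / ((n+1)(n+2)) * a_n; check: a_0 = -1, a_1 = -2, a_2 = -1, a_3 = -7/3, a_4 = -1, a_5 = -119/60


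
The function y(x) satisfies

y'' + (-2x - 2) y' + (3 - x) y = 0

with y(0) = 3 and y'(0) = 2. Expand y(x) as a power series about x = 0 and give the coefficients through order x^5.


Ansatz: y(x) = sum_{n>=0} a_n x^n, so y'(x) = sum_{n>=1} n a_n x^(n-1) and y''(x) = sum_{n>=2} n(n-1) a_n x^(n-2).
Substitute into P(x) y'' + Q(x) y' + R(x) y = 0 with P(x) = 1, Q(x) = -2x - 2, R(x) = 3 - x, and match powers of x.
Initial conditions: a_0 = 3, a_1 = 2.
Setting the coefficient of each power of x to zero and solving order by order (substituting the coefficients already found):
  x^0: 2 a_2 - 2 a_1 + 3 a_0 = 0  ->  2 a_2 = 2 a_1 - 3 a_0 = -5  ->  a_2 = -5/2
  x^1: 6 a_3 - 4 a_2 + a_1 - a_0 = 0  ->  6 a_3 = 4 a_2 - a_1 + a_0 = -9  ->  a_3 = -3/2
  x^2: 12 a_4 - 6 a_3 - a_2 - a_1 = 0  ->  12 a_4 = 6 a_3 + a_2 + a_1 = -19/2  ->  a_4 = -19/24
  x^3: 20 a_5 - 8 a_4 - 3 a_3 - a_2 = 0  ->  20 a_5 = 8 a_4 + 3 a_3 + a_2 = -40/3  ->  a_5 = -2/3
Truncated series: y(x) = 3 + 2 x - (5/2) x^2 - (3/2) x^3 - (19/24) x^4 - (2/3) x^5 + O(x^6).

a_0 = 3; a_1 = 2; a_2 = -5/2; a_3 = -3/2; a_4 = -19/24; a_5 = -2/3


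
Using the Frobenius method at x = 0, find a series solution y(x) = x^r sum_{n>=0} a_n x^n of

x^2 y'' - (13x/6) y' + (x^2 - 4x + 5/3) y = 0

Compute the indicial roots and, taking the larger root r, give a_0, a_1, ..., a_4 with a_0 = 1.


Write in Frobenius form y'' + (p(x)/x) y' + (q(x)/x^2) y = 0:
  p(x) = -13/6,  q(x) = x^2 - 4x + 5/3.
Indicial equation: r(r-1) + (-13/6) r + (5/3) = 0 -> roots r_1 = 5/2, r_2 = 2/3.
Take r = r_1 = 5/2. Let y(x) = x^r sum_{n>=0} a_n x^n with a_0 = 1.
Substitute y = x^r sum a_n x^n and match x^{r+n}. The recurrence is
  D(n) a_n - 4 a_{n-1} + 1 a_{n-2} = 0,  where D(n) = (r+n)(r+n-1) + (-13/6)(r+n) + (5/3).
  a_n = [4 a_{n-1} - 1 a_{n-2}] / D(n).
Since the indicial polynomial factors as (r - r_1)(r - r_2), D(n) = (r_1 + n - r_1)(r_1 + n - r_2) = n(n + 11/6).
Evaluating step by step (a_0 = 1):
  n = 1: D(1) = 1(1 + 11/6) = 17/6; numerator = 4(1) = 4; a_1 = (4)/(17/6) = 24/17
  n = 2: D(2) = 2(2 + 11/6) = 23/3; numerator = 4(24/17) - 1(1) = 79/17; a_2 = (79/17)/(23/3) = 237/391
  n = 3: D(3) = 3(3 + 11/6) = 29/2; numerator = 4(237/391) - 1(24/17) = 396/391; a_3 = (396/391)/(29/2) = 792/11339
  n = 4: D(4) = 4(4 + 11/6) = 70/3; numerator = 4(792/11339) - 1(237/391) = -3705/11339; a_4 = (-3705/11339)/(70/3) = -2223/158746

r = 5/2; a_0 = 1; a_1 = 24/17; a_2 = 237/391; a_3 = 792/11339; a_4 = -2223/158746


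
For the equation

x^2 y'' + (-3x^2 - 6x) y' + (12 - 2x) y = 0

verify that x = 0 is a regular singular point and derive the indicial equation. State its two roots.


Divide by x^2 to reach normal form y'' + P_1(x) y' + P_2(x) y = 0 with P_1(x) = -3 - 6/x and P_2(x) = -2/x + 12/x^2.
x = 0 is a singular point because the y'-coefficient -3 - 6/x has a pole at x = 0 and the y-coefficient -2/x + 12/x^2 has a pole at x = 0.
It is a regular singular point because x P_1(x) = p(x) = -3x - 6 and x^2 P_2(x) = q(x) = 12 - 2x are polynomials, hence analytic at x = 0.
p(0) = -6,  q(0) = 12.
Indicial equation: r(r-1) + p(0) r + q(0) = 0, i.e. r^2 + (p(0) - 1) r + q(0) = 0, i.e. r^2 - 7 r + 12 = 0.
Discriminant: (-7)^2 - 4(12) = 1, so r = (7 ± 1)/2.
Solving: r_1 = 4, r_2 = 3.

indicial: r^2 - 7 r + 12 = 0; roots r_1 = 4, r_2 = 3


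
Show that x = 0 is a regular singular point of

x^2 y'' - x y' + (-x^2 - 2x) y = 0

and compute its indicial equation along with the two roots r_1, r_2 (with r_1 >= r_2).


Divide by x^2 to reach normal form y'' + P_1(x) y' + P_2(x) y = 0 with P_1(x) = -1/x and P_2(x) = -1 - 2/x.
x = 0 is a singular point because the y'-coefficient -1/x has a pole at x = 0 and the y-coefficient -1 - 2/x has a pole at x = 0.
It is a regular singular point because x P_1(x) = p(x) = -1 and x^2 P_2(x) = q(x) = -x^2 - 2x are polynomials, hence analytic at x = 0.
p(0) = -1,  q(0) = 0.
Indicial equation: r(r-1) + p(0) r + q(0) = 0, i.e. r^2 + (p(0) - 1) r + q(0) = 0, i.e. r^2 - 2 r = 0.
Discriminant: (-2)^2 - 4(0) = 4, so r = (2 ± 2)/2.
Solving: r_1 = 2, r_2 = 0.

indicial: r^2 - 2 r = 0; roots r_1 = 2, r_2 = 0


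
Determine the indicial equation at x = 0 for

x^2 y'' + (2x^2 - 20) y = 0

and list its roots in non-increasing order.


Divide by x^2 to reach normal form y'' + P_1(x) y' + P_2(x) y = 0 with P_1(x) = 0 and P_2(x) = 2 - 20/x^2.
x = 0 is a singular point because the y-coefficient 2 - 20/x^2 has a pole at x = 0.
It is a regular singular point because x P_1(x) = p(x) = 0 and x^2 P_2(x) = q(x) = 2x^2 - 20 are polynomials, hence analytic at x = 0.
p(0) = 0,  q(0) = -20.
Indicial equation: r(r-1) + p(0) r + q(0) = 0, i.e. r^2 + (p(0) - 1) r + q(0) = 0, i.e. r^2 - 1 r - 20 = 0.
Discriminant: (-1)^2 - 4(-20) = 81, so r = (1 ± 9)/2.
Solving: r_1 = 5, r_2 = -4.

indicial: r^2 - 1 r - 20 = 0; roots r_1 = 5, r_2 = -4


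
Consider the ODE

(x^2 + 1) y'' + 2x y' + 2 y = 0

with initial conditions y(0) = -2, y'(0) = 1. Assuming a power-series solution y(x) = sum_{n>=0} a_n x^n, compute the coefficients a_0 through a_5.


Ansatz: y(x) = sum_{n>=0} a_n x^n, so y'(x) = sum_{n>=1} n a_n x^(n-1) and y''(x) = sum_{n>=2} n(n-1) a_n x^(n-2).
Substitute into P(x) y'' + Q(x) y' + R(x) y = 0 with P(x) = x^2 + 1, Q(x) = 2x, R(x) = 2, and match powers of x.
Initial conditions: a_0 = -2, a_1 = 1.
Setting the coefficient of each power of x to zero and solving order by order (substituting the coefficients already found):
  x^0: 2 a_2 + 2 a_0 = 0  ->  2 a_2 = -2 a_0 = 4  ->  a_2 = 2
  x^1: 6 a_3 + 4 a_1 = 0  ->  6 a_3 = -4 a_1 = -4  ->  a_3 = -2/3
  x^2: 12 a_4 + 8 a_2 = 0  ->  12 a_4 = -8 a_2 = -16  ->  a_4 = -4/3
  x^3: 20 a_5 + 14 a_3 = 0  ->  20 a_5 = -14 a_3 = 28/3  ->  a_5 = 7/15
Truncated series: y(x) = -2 + x + 2 x^2 - (2/3) x^3 - (4/3) x^4 + (7/15) x^5 + O(x^6).

a_0 = -2; a_1 = 1; a_2 = 2; a_3 = -2/3; a_4 = -4/3; a_5 = 7/15


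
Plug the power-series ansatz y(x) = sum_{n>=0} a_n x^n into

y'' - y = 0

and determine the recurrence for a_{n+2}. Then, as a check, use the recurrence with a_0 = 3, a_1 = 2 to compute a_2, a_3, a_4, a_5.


Substitute y = sum_n a_n x^n into y'' + (const) y = 0.
y''(x) = sum_{n>=0} (n+2)(n+1) a_{n+2} x^n.
The ODE becomes sum_n [(n+2)(n+1) a_{n+2} - 1 a_n] x^n = 0.
Setting each coefficient to zero gives the recurrence:
  (n+2)(n+1) a_{n+2} - 1 a_n = 0,
  a_{n+2} = 1 / ((n+1)(n+2)) a_n.

Check with a_0 = 3, a_1 = 2 (apply the recurrence for n = 0, 1, 2, 3): a_0 = 3, a_1 = 2, a_2 = 3/2, a_3 = 1/3, a_4 = 1/8, a_5 = 1/60.

a_{n+2} = 1/((n+1)(n+2)) * a_n; check: a_0 = 3, a_1 = 2, a_2 = 3/2, a_3 = 1/3, a_4 = 1/8, a_5 = 1/60


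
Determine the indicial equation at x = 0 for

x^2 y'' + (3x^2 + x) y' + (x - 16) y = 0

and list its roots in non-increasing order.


Divide by x^2 to reach normal form y'' + P_1(x) y' + P_2(x) y = 0 with P_1(x) = 3 + 1/x and P_2(x) = 1/x - 16/x^2.
x = 0 is a singular point because the y'-coefficient 3 + 1/x has a pole at x = 0 and the y-coefficient 1/x - 16/x^2 has a pole at x = 0.
It is a regular singular point because x P_1(x) = p(x) = 3x + 1 and x^2 P_2(x) = q(x) = x - 16 are polynomials, hence analytic at x = 0.
p(0) = 1,  q(0) = -16.
Indicial equation: r(r-1) + p(0) r + q(0) = 0, i.e. r^2 + (p(0) - 1) r + q(0) = 0, i.e. r^2 - 16 = 0.
Discriminant: (0)^2 - 4(-16) = 64, so r = (0 ± 8)/2.
Solving: r_1 = 4, r_2 = -4.

indicial: r^2 - 16 = 0; roots r_1 = 4, r_2 = -4


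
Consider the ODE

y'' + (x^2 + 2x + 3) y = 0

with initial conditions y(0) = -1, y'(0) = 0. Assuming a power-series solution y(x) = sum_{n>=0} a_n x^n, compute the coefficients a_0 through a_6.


Ansatz: y(x) = sum_{n>=0} a_n x^n, so y'(x) = sum_{n>=1} n a_n x^(n-1) and y''(x) = sum_{n>=2} n(n-1) a_n x^(n-2).
Substitute into P(x) y'' + Q(x) y' + R(x) y = 0 with P(x) = 1, Q(x) = 0, R(x) = x^2 + 2x + 3, and match powers of x.
Initial conditions: a_0 = -1, a_1 = 0.
Setting the coefficient of each power of x to zero and solving order by order (substituting the coefficients already found):
  x^0: 2 a_2 + 3 a_0 = 0  ->  2 a_2 = -3 a_0 = 3  ->  a_2 = 3/2
  x^1: 6 a_3 + 3 a_1 + 2 a_0 = 0  ->  6 a_3 = -3 a_1 - 2 a_0 = 2  ->  a_3 = 1/3
  x^2: 12 a_4 + 3 a_2 + 2 a_1 + a_0 = 0  ->  12 a_4 = -3 a_2 - 2 a_1 - a_0 = -7/2  ->  a_4 = -7/24
  x^3: 20 a_5 + 3 a_3 + 2 a_2 + a_1 = 0  ->  20 a_5 = -3 a_3 - 2 a_2 - a_1 = -4  ->  a_5 = -1/5
  x^4: 30 a_6 + 3 a_4 + 2 a_3 + a_2 = 0  ->  30 a_6 = -3 a_4 - 2 a_3 - a_2 = -31/24  ->  a_6 = -31/720
Truncated series: y(x) = -1 + (3/2) x^2 + (1/3) x^3 - (7/24) x^4 - (1/5) x^5 - (31/720) x^6 + O(x^7).

a_0 = -1; a_1 = 0; a_2 = 3/2; a_3 = 1/3; a_4 = -7/24; a_5 = -1/5; a_6 = -31/720


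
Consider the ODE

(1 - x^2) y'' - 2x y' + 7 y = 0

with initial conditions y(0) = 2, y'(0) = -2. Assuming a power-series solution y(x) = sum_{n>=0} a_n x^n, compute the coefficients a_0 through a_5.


Ansatz: y(x) = sum_{n>=0} a_n x^n, so y'(x) = sum_{n>=1} n a_n x^(n-1) and y''(x) = sum_{n>=2} n(n-1) a_n x^(n-2).
Substitute into P(x) y'' + Q(x) y' + R(x) y = 0 with P(x) = 1 - x^2, Q(x) = -2x, R(x) = 7, and match powers of x.
Initial conditions: a_0 = 2, a_1 = -2.
Setting the coefficient of each power of x to zero and solving order by order (substituting the coefficients already found):
  x^0: 2 a_2 + 7 a_0 = 0  ->  2 a_2 = -7 a_0 = -14  ->  a_2 = -7
  x^1: 6 a_3 + 5 a_1 = 0  ->  6 a_3 = -5 a_1 = 10  ->  a_3 = 5/3
  x^2: 12 a_4 + a_2 = 0  ->  12 a_4 = -a_2 = 7  ->  a_4 = 7/12
  x^3: 20 a_5 - 5 a_3 = 0  ->  20 a_5 = 5 a_3 = 25/3  ->  a_5 = 5/12
Truncated series: y(x) = 2 - 2 x - 7 x^2 + (5/3) x^3 + (7/12) x^4 + (5/12) x^5 + O(x^6).

a_0 = 2; a_1 = -2; a_2 = -7; a_3 = 5/3; a_4 = 7/12; a_5 = 5/12


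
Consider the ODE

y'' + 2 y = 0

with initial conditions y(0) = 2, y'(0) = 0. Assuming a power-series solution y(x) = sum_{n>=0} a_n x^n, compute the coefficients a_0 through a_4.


Ansatz: y(x) = sum_{n>=0} a_n x^n, so y'(x) = sum_{n>=1} n a_n x^(n-1) and y''(x) = sum_{n>=2} n(n-1) a_n x^(n-2).
Substitute into P(x) y'' + Q(x) y' + R(x) y = 0 with P(x) = 1, Q(x) = 0, R(x) = 2, and match powers of x.
Initial conditions: a_0 = 2, a_1 = 0.
Setting the coefficient of each power of x to zero and solving order by order (substituting the coefficients already found):
  x^0: 2 a_2 + 2 a_0 = 0  ->  2 a_2 = -2 a_0 = -4  ->  a_2 = -2
  x^1: 6 a_3 + 2 a_1 = 0  ->  6 a_3 = -2 a_1 = 0  ->  a_3 = 0
  x^2: 12 a_4 + 2 a_2 = 0  ->  12 a_4 = -2 a_2 = 4  ->  a_4 = 1/3
Truncated series: y(x) = 2 - 2 x^2 + (1/3) x^4 + O(x^5).

a_0 = 2; a_1 = 0; a_2 = -2; a_3 = 0; a_4 = 1/3


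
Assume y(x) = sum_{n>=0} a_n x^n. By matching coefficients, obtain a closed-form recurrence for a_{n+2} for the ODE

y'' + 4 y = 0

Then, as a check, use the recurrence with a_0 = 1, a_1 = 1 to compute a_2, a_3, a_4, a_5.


Substitute y = sum_n a_n x^n into y'' + (const) y = 0.
y''(x) = sum_{n>=0} (n+2)(n+1) a_{n+2} x^n.
The ODE becomes sum_n [(n+2)(n+1) a_{n+2} + 4 a_n] x^n = 0.
Setting each coefficient to zero gives the recurrence:
  (n+2)(n+1) a_{n+2} + 4 a_n = 0,
  a_{n+2} = -4 / ((n+1)(n+2)) a_n.

Check with a_0 = 1, a_1 = 1 (apply the recurrence for n = 0, 1, 2, 3): a_0 = 1, a_1 = 1, a_2 = -2, a_3 = -2/3, a_4 = 2/3, a_5 = 2/15.

a_{n+2} = -4/((n+1)(n+2)) * a_n; check: a_0 = 1, a_1 = 1, a_2 = -2, a_3 = -2/3, a_4 = 2/3, a_5 = 2/15


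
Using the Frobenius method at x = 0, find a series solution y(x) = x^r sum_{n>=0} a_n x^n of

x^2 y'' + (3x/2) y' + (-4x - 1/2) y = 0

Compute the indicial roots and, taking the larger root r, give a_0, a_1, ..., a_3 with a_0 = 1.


Write in Frobenius form y'' + (p(x)/x) y' + (q(x)/x^2) y = 0:
  p(x) = 3/2,  q(x) = -4x - 1/2.
Indicial equation: r(r-1) + (3/2) r + (-1/2) = 0 -> roots r_1 = 1/2, r_2 = -1.
Take r = r_1 = 1/2. Let y(x) = x^r sum_{n>=0} a_n x^n with a_0 = 1.
Substitute y = x^r sum a_n x^n and match x^{r+n}. The recurrence is
  D(n) a_n - 4 a_{n-1} = 0,  where D(n) = (r+n)(r+n-1) + (3/2)(r+n) + (-1/2).
  a_n = 4 / D(n) * a_{n-1}.
Since the indicial polynomial factors as (r - r_1)(r - r_2), D(n) = (r_1 + n - r_1)(r_1 + n - r_2) = n(n + 3/2).
Evaluating step by step (a_0 = 1):
  n = 1: D(1) = 1(1 + 3/2) = 5/2; numerator = 4(1) = 4; a_1 = (4)/(5/2) = 8/5
  n = 2: D(2) = 2(2 + 3/2) = 7; numerator = 4(8/5) = 32/5; a_2 = (32/5)/(7) = 32/35
  n = 3: D(3) = 3(3 + 3/2) = 27/2; numerator = 4(32/35) = 128/35; a_3 = (128/35)/(27/2) = 256/945

r = 1/2; a_0 = 1; a_1 = 8/5; a_2 = 32/35; a_3 = 256/945


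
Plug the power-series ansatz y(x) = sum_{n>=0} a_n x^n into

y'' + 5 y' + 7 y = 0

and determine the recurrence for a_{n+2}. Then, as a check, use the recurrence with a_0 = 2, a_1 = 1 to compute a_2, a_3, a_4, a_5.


Substitute y = sum_n a_n x^n.
y''(x) has coefficient (n+2)(n+1) a_{n+2} at x^n;
5 y'(x) has coefficient 5 (n+1) a_{n+1} at x^n;
7 y(x) has coefficient 7 a_n at x^n.
Matching x^n: (n+2)(n+1) a_{n+2} + 5 (n+1) a_{n+1} + 7 a_n = 0.
Thus a_{n+2} = [-5 (n+1) a_{n+1} - 7 a_n] / ((n+1)(n+2)).

Check with a_0 = 2, a_1 = 1 (apply the recurrence for n = 0, 1, 2, 3): a_0 = 2, a_1 = 1, a_2 = -19/2, a_3 = 44/3, a_4 = -307/24, a_5 = 919/120.

a_(n+2) = [-5 (n+1) a_(n+1) - 7 a_n] / ((n+1)(n+2)); check: a_0 = 2, a_1 = 1, a_2 = -19/2, a_3 = 44/3, a_4 = -307/24, a_5 = 919/120


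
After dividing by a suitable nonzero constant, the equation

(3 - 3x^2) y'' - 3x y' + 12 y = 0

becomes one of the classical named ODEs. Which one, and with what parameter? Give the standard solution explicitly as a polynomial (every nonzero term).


All three coefficients share the factor 3; dividing through by 3 gives  (1 - x^2) y'' - x y' + 4 y = 0.
This matches the Chebyshev equation (1 - x^2) y'' - x y' + n^2 y = 0 (note the -x y' term, not -2x y') with n^2 = 4, so n = 2; the polynomial solution is T_2(x).
With y = sum_k a_k x^k, matching x^k gives (k+2)(k+1) a_{k+2} = (k^2 - n^2) a_k = (k - 2)(k + 2) a_k. The right side vanishes at k = 2, so the series with the parity of 2 terminates at degree 2.
Standard normalization: leading coefficient of T_n is 2^(n-1), so a_2 = 2^1 = 2. Work downward with a_k = (k+1)(k+2) a_{k+2} / ((k - 2)(k + 2)):
  a_0 = (1)(2)(2) / ((0 - 2)(0 + 2)) = 4/(-4) = -1
Hence T_2(x) = 2 x^2 - 1.

T_2(x); series = 2 x^2 - 1


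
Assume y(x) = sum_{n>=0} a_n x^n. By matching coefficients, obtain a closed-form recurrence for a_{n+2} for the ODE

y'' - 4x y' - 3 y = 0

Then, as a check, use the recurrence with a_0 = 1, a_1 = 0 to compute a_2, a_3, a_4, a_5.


Substitute y = sum_n a_n x^n.
y''(x) has coefficient (n+2)(n+1) a_{n+2} at x^n;
-4 x y'(x) has coefficient -4 n a_n at x^n (shift);
-3 y(x) has coefficient -3 a_n at x^n.
Matching x^n: (n+2)(n+1) a_{n+2} + (-4n - 3) a_n = 0.
Thus a_{n+2} = (4n + 3) / ((n+1)(n+2)) * a_n.

Check with a_0 = 1, a_1 = 0 (apply the recurrence for n = 0, 1, 2, 3): a_0 = 1, a_1 = 0, a_2 = 3/2, a_3 = 0, a_4 = 11/8, a_5 = 0.

a_(n+2) = (4n + 3) / ((n+1)(n+2)) * a_n; check: a_0 = 1, a_1 = 0, a_2 = 3/2, a_3 = 0, a_4 = 11/8, a_5 = 0


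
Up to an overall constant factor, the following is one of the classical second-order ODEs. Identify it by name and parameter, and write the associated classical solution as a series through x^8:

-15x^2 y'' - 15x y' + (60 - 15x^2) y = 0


All three coefficients share the factor -15; dividing through by -15 gives  x^2 y'' + x y' + (x^2 - 4) y = 0.
This matches the Bessel equation x^2 y'' + x y' + (x^2 - nu^2) y = 0 with nu^2 = 4, so nu = 2; the solution bounded at x = 0 is J_2(x).
Frobenius at x = 0: indicial roots ±nu; for r = nu the recurrence k(k + 2nu) c_k = -c_{k-2} gives the standard series J_nu(x) = sum_{k>=0} (-1)^k / (k! (k+nu)!) (x/2)^(2k+nu). Evaluate the first 4 terms:
  k = 0: (-1)^0 / (0! * 2! * 2^2) x^2 = 1/(1*2*4) x^2 = (1/8) x^2
  k = 1: (-1)^1 / (1! * 3! * 2^4) x^4 = -1/(1*6*16) x^4 = (-1/96) x^4
  k = 2: (-1)^2 / (2! * 4! * 2^6) x^6 = 1/(2*24*64) x^6 = (1/3072) x^6
  k = 3: (-1)^3 / (3! * 5! * 2^8) x^8 = -1/(6*120*256) x^8 = (-1/184320) x^8
Hence J_2(x) = -x^8/184320 + x^6/3072 - x^4/96 + x^2/8 + ....

J_2(x); series = -x^8/184320 + x^6/3072 - x^4/96 + x^2/8


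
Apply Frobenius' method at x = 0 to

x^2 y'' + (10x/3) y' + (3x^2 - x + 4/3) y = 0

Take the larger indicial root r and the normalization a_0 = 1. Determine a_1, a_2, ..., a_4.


Write in Frobenius form y'' + (p(x)/x) y' + (q(x)/x^2) y = 0:
  p(x) = 10/3,  q(x) = 3x^2 - x + 4/3.
Indicial equation: r(r-1) + (10/3) r + (4/3) = 0 -> roots r_1 = -1, r_2 = -4/3.
Take r = r_1 = -1. Let y(x) = x^r sum_{n>=0} a_n x^n with a_0 = 1.
Substitute y = x^r sum a_n x^n and match x^{r+n}. The recurrence is
  D(n) a_n - 1 a_{n-1} + 3 a_{n-2} = 0,  where D(n) = (r+n)(r+n-1) + (10/3)(r+n) + (4/3).
  a_n = [1 a_{n-1} - 3 a_{n-2}] / D(n).
Since the indicial polynomial factors as (r - r_1)(r - r_2), D(n) = (r_1 + n - r_1)(r_1 + n - r_2) = n(n + 1/3).
Evaluating step by step (a_0 = 1):
  n = 1: D(1) = 1(1 + 1/3) = 4/3; numerator = 1(1) = 1; a_1 = (1)/(4/3) = 3/4
  n = 2: D(2) = 2(2 + 1/3) = 14/3; numerator = 1(3/4) - 3(1) = -9/4; a_2 = (-9/4)/(14/3) = -27/56
  n = 3: D(3) = 3(3 + 1/3) = 10; numerator = 1(-27/56) - 3(3/4) = -153/56; a_3 = (-153/56)/(10) = -153/560
  n = 4: D(4) = 4(4 + 1/3) = 52/3; numerator = 1(-153/560) - 3(-27/56) = 657/560; a_4 = (657/560)/(52/3) = 1971/29120

r = -1; a_0 = 1; a_1 = 3/4; a_2 = -27/56; a_3 = -153/560; a_4 = 1971/29120


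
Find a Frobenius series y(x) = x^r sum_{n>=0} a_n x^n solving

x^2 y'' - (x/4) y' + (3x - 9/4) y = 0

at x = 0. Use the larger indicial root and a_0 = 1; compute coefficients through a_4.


Write in Frobenius form y'' + (p(x)/x) y' + (q(x)/x^2) y = 0:
  p(x) = -1/4,  q(x) = 3x - 9/4.
Indicial equation: r(r-1) + (-1/4) r + (-9/4) = 0 -> roots r_1 = 9/4, r_2 = -1.
Take r = r_1 = 9/4. Let y(x) = x^r sum_{n>=0} a_n x^n with a_0 = 1.
Substitute y = x^r sum a_n x^n and match x^{r+n}. The recurrence is
  D(n) a_n + 3 a_{n-1} = 0,  where D(n) = (r+n)(r+n-1) + (-1/4)(r+n) + (-9/4).
  a_n = -3 / D(n) * a_{n-1}.
Since the indicial polynomial factors as (r - r_1)(r - r_2), D(n) = (r_1 + n - r_1)(r_1 + n - r_2) = n(n + 13/4).
Evaluating step by step (a_0 = 1):
  n = 1: D(1) = 1(1 + 13/4) = 17/4; numerator = -3(1) = -3; a_1 = (-3)/(17/4) = -12/17
  n = 2: D(2) = 2(2 + 13/4) = 21/2; numerator = -3(-12/17) = 36/17; a_2 = (36/17)/(21/2) = 24/119
  n = 3: D(3) = 3(3 + 13/4) = 75/4; numerator = -3(24/119) = -72/119; a_3 = (-72/119)/(75/4) = -96/2975
  n = 4: D(4) = 4(4 + 13/4) = 29; numerator = -3(-96/2975) = 288/2975; a_4 = (288/2975)/(29) = 288/86275

r = 9/4; a_0 = 1; a_1 = -12/17; a_2 = 24/119; a_3 = -96/2975; a_4 = 288/86275


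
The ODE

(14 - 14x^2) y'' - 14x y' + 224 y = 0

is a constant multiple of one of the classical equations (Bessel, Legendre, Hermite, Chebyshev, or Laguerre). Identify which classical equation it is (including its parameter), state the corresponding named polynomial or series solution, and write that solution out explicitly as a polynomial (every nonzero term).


All three coefficients share the factor 14; dividing through by 14 gives  (1 - x^2) y'' - x y' + 16 y = 0.
This matches the Chebyshev equation (1 - x^2) y'' - x y' + n^2 y = 0 (note the -x y' term, not -2x y') with n^2 = 16, so n = 4; the polynomial solution is T_4(x).
With y = sum_k a_k x^k, matching x^k gives (k+2)(k+1) a_{k+2} = (k^2 - n^2) a_k = (k - 4)(k + 4) a_k. The right side vanishes at k = 4, so the series with the parity of 4 terminates at degree 4.
Standard normalization: leading coefficient of T_n is 2^(n-1), so a_4 = 2^3 = 8. Work downward with a_k = (k+1)(k+2) a_{k+2} / ((k - 4)(k + 4)):
  a_2 = (3)(4)(8) / ((2 - 4)(2 + 4)) = 96/(-12) = -8
  a_0 = (1)(2)(-8) / ((0 - 4)(0 + 4)) = -16/(-16) = 1
Hence T_4(x) = 8 x^4 - 8 x^2 + 1.

T_4(x); series = 8 x^4 - 8 x^2 + 1


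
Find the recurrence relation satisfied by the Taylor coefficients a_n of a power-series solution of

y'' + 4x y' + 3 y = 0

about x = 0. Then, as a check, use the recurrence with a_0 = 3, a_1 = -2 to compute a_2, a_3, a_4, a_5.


Substitute y = sum_n a_n x^n.
y''(x) has coefficient (n+2)(n+1) a_{n+2} at x^n;
4 x y'(x) has coefficient 4 n a_n at x^n (shift);
3 y(x) has coefficient 3 a_n at x^n.
Matching x^n: (n+2)(n+1) a_{n+2} + (4n + 3) a_n = 0.
Thus a_{n+2} = (-4n - 3) / ((n+1)(n+2)) * a_n.

Check with a_0 = 3, a_1 = -2 (apply the recurrence for n = 0, 1, 2, 3): a_0 = 3, a_1 = -2, a_2 = -9/2, a_3 = 7/3, a_4 = 33/8, a_5 = -7/4.

a_(n+2) = (-4n - 3) / ((n+1)(n+2)) * a_n; check: a_0 = 3, a_1 = -2, a_2 = -9/2, a_3 = 7/3, a_4 = 33/8, a_5 = -7/4


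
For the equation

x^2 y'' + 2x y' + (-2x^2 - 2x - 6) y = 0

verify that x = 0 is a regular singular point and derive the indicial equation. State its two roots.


Divide by x^2 to reach normal form y'' + P_1(x) y' + P_2(x) y = 0 with P_1(x) = 2/x and P_2(x) = -2 - 2/x - 6/x^2.
x = 0 is a singular point because the y'-coefficient 2/x has a pole at x = 0 and the y-coefficient -2 - 2/x - 6/x^2 has a pole at x = 0.
It is a regular singular point because x P_1(x) = p(x) = 2 and x^2 P_2(x) = q(x) = -2x^2 - 2x - 6 are polynomials, hence analytic at x = 0.
p(0) = 2,  q(0) = -6.
Indicial equation: r(r-1) + p(0) r + q(0) = 0, i.e. r^2 + (p(0) - 1) r + q(0) = 0, i.e. r^2 + 1 r - 6 = 0.
Discriminant: (1)^2 - 4(-6) = 25, so r = (-1 ± 5)/2.
Solving: r_1 = 2, r_2 = -3.

indicial: r^2 + 1 r - 6 = 0; roots r_1 = 2, r_2 = -3


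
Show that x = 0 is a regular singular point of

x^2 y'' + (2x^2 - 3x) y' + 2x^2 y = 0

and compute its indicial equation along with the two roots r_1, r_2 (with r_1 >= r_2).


Divide by x^2 to reach normal form y'' + P_1(x) y' + P_2(x) y = 0 with P_1(x) = 2 - 3/x and P_2(x) = 2.
x = 0 is a singular point because the y'-coefficient 2 - 3/x has a pole at x = 0.
It is a regular singular point because x P_1(x) = p(x) = 2x - 3 and x^2 P_2(x) = q(x) = 2x^2 are polynomials, hence analytic at x = 0.
p(0) = -3,  q(0) = 0.
Indicial equation: r(r-1) + p(0) r + q(0) = 0, i.e. r^2 + (p(0) - 1) r + q(0) = 0, i.e. r^2 - 4 r = 0.
Discriminant: (-4)^2 - 4(0) = 16, so r = (4 ± 4)/2.
Solving: r_1 = 4, r_2 = 0.

indicial: r^2 - 4 r = 0; roots r_1 = 4, r_2 = 0


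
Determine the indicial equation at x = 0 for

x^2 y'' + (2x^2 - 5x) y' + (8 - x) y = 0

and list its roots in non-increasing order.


Divide by x^2 to reach normal form y'' + P_1(x) y' + P_2(x) y = 0 with P_1(x) = 2 - 5/x and P_2(x) = -1/x + 8/x^2.
x = 0 is a singular point because the y'-coefficient 2 - 5/x has a pole at x = 0 and the y-coefficient -1/x + 8/x^2 has a pole at x = 0.
It is a regular singular point because x P_1(x) = p(x) = 2x - 5 and x^2 P_2(x) = q(x) = 8 - x are polynomials, hence analytic at x = 0.
p(0) = -5,  q(0) = 8.
Indicial equation: r(r-1) + p(0) r + q(0) = 0, i.e. r^2 + (p(0) - 1) r + q(0) = 0, i.e. r^2 - 6 r + 8 = 0.
Discriminant: (-6)^2 - 4(8) = 4, so r = (6 ± 2)/2.
Solving: r_1 = 4, r_2 = 2.

indicial: r^2 - 6 r + 8 = 0; roots r_1 = 4, r_2 = 2


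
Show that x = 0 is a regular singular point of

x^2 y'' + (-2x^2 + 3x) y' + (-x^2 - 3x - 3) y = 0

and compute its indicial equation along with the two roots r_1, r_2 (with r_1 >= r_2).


Divide by x^2 to reach normal form y'' + P_1(x) y' + P_2(x) y = 0 with P_1(x) = -2 + 3/x and P_2(x) = -1 - 3/x - 3/x^2.
x = 0 is a singular point because the y'-coefficient -2 + 3/x has a pole at x = 0 and the y-coefficient -1 - 3/x - 3/x^2 has a pole at x = 0.
It is a regular singular point because x P_1(x) = p(x) = 3 - 2x and x^2 P_2(x) = q(x) = -x^2 - 3x - 3 are polynomials, hence analytic at x = 0.
p(0) = 3,  q(0) = -3.
Indicial equation: r(r-1) + p(0) r + q(0) = 0, i.e. r^2 + (p(0) - 1) r + q(0) = 0, i.e. r^2 + 2 r - 3 = 0.
Discriminant: (2)^2 - 4(-3) = 16, so r = (-2 ± 4)/2.
Solving: r_1 = 1, r_2 = -3.

indicial: r^2 + 2 r - 3 = 0; roots r_1 = 1, r_2 = -3
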